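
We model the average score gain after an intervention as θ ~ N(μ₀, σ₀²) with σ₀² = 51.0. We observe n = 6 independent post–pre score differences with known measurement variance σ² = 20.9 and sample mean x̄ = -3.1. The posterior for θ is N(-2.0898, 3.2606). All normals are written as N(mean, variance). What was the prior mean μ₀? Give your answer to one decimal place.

With known observation variance, the Normal–Normal posterior has precision τ_n = τ₀ + n/σ² and mean μ_n = (τ₀μ₀ + (n/σ²)x̄)/τ_n.
Here τ₀ = 1/51.0 = 0.019608 and τ_data = 6/20.9 = 0.287081, so τ_n = 0.306689.
Rearranging for μ₀: μ₀ = (μ_n·τ_n − τ_data·x̄)/τ₀ = (-2.0898·0.306689 − 0.287081·-3.1) / 0.019608 = 0.249032/0.019608 ≈ 12.7.

μ₀ = 12.7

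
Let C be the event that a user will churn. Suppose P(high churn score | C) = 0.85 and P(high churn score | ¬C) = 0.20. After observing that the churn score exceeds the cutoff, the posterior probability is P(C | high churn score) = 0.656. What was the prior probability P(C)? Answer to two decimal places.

P(C) = 0.31

Bayes' rule in odds form gives O(C|E) = O(C)·[P(E|C)/P(E|¬C)], hence O(C) = O(C|E)/LR.
Posterior odds = 0.656/(1−0.656) = 1.9070. LR = 0.85/0.20 = 4.2500.
Prior odds = 1.9070/4.2500 = 0.4487, so P(C) = 0.4487/(1+0.4487) ≈ 0.31.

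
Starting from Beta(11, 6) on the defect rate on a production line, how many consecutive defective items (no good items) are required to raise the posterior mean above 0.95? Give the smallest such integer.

k = 104

After k defective items and 0 good items the posterior is Beta(11+k, 6), with mean (11+k)/(11+6+k).
Set (11+k)/(17+k) > 0.95 and solve: k > (0.95·17 − 11)/(1 − 0.95) = 103.000.
The smallest integer exceeding 103.000 is 104, and checking k=104: (115)/(121) = 0.9504 > 0.95.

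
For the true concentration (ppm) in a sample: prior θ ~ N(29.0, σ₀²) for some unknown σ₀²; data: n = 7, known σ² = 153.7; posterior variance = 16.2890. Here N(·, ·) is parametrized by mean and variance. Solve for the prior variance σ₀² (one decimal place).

Posterior precision equals prior precision plus data precision: 1/σ_n² = 1/σ₀² + n/σ².
So 1/σ₀² = 1/16.2890 − 7/153.7 = 0.061391 − 0.045543 = 0.015848.
Hence σ₀² = 1/0.015848 ≈ 63.1.

σ₀² = 63.1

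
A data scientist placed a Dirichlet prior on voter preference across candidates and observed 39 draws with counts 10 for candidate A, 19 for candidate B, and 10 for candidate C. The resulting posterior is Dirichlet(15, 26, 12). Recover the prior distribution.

For a Dirichlet(α) prior with multinomial counts c, the posterior is Dirichlet(α + c) componentwise.
Subtract each count from the matching posterior parameter: 15−10=5, 26−19=7, 12−10=2.

Dirichlet(5, 7, 2)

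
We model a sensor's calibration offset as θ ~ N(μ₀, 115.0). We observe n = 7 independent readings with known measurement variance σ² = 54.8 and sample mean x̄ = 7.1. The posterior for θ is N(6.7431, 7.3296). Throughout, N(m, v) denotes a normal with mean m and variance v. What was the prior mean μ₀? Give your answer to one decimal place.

μ₀ = 1.5

The posterior mean is a precision-weighted average: μ_n = (τ₀μ₀ + τ_data·x̄)/(τ₀+τ_data), with τ₀=1/σ₀² and τ_data=n/σ².
Here τ₀ = 1/115.0 = 0.008696 and τ_data = 7/54.8 = 0.127737, so τ_n = 0.136433.
Rearranging for μ₀: μ₀ = (μ_n·τ_n − τ_data·x̄)/τ₀ = (6.7431·0.136433 − 0.127737·7.1) / 0.008696 = 0.013049/0.008696 ≈ 1.5.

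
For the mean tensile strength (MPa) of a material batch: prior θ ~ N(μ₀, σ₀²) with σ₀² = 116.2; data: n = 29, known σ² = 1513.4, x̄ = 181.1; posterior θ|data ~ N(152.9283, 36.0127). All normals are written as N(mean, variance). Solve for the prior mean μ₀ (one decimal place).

μ₀ = 90.2

With known observation variance, the Normal–Normal posterior has precision τ_n = τ₀ + n/σ² and mean μ_n = (τ₀μ₀ + (n/σ²)x̄)/τ_n.
Here τ₀ = 1/116.2 = 0.008606 and τ_data = 29/1513.4 = 0.019162, so τ_n = 0.027768.
Rearranging for μ₀: μ₀ = (μ_n·τ_n − τ_data·x̄)/τ₀ = (152.9283·0.027768 − 0.019162·181.1) / 0.008606 = 0.776275/0.008606 ≈ 90.2.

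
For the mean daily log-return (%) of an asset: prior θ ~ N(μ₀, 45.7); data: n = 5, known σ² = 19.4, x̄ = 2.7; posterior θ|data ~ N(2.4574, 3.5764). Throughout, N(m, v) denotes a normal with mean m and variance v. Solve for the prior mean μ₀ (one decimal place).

μ₀ = -0.4

The posterior mean is a precision-weighted average: μ_n = (τ₀μ₀ + τ_data·x̄)/(τ₀+τ_data), with τ₀=1/σ₀² and τ_data=n/σ².
Here τ₀ = 1/45.7 = 0.021882 and τ_data = 5/19.4 = 0.257732, so τ_n = 0.279614.
Rearranging for μ₀: μ₀ = (μ_n·τ_n − τ_data·x̄)/τ₀ = (2.4574·0.279614 − 0.257732·2.7) / 0.021882 = -0.008753/0.021882 ≈ -0.4.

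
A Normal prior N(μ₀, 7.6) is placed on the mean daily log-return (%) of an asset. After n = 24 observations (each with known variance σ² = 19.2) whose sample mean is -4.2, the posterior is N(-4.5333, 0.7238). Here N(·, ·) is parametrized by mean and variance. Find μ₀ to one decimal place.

The posterior mean is a precision-weighted average: μ_n = (τ₀μ₀ + τ_data·x̄)/(τ₀+τ_data), with τ₀=1/σ₀² and τ_data=n/σ².
Here τ₀ = 1/7.6 = 0.131579 and τ_data = 24/19.2 = 1.250000, so τ_n = 1.381579.
Rearranging for μ₀: μ₀ = (μ_n·τ_n − τ_data·x̄)/τ₀ = (-4.5333·1.381579 − 1.250000·-4.2) / 0.131579 = -1.013112/0.131579 ≈ -7.7.

μ₀ = -7.7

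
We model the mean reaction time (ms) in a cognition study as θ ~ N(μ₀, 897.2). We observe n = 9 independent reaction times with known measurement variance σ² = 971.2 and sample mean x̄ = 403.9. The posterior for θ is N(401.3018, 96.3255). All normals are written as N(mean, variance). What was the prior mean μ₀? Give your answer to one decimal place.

μ₀ = 379.7

With known observation variance, the Normal–Normal posterior has precision τ_n = τ₀ + n/σ² and mean μ_n = (τ₀μ₀ + (n/σ²)x̄)/τ_n.
Here τ₀ = 1/897.2 = 0.001115 and τ_data = 9/971.2 = 0.009267, so τ_n = 0.010382.
Rearranging for μ₀: μ₀ = (μ_n·τ_n − τ_data·x̄)/τ₀ = (401.3018·0.010382 − 0.009267·403.9) / 0.001115 = 0.423374/0.001115 ≈ 379.7.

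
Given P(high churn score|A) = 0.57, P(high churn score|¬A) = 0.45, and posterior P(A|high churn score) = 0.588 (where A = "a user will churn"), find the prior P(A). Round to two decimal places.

P(A) = 0.53

In odds form, posterior odds = prior odds × likelihood ratio, so prior odds = posterior odds ÷ LR.
Posterior odds = 0.588/(1−0.588) = 1.4272. LR = 0.57/0.45 = 1.2667.
Prior odds = 1.4272/1.2667 = 1.1267, so P(A) = 1.1267/(1+1.1267) ≈ 0.53.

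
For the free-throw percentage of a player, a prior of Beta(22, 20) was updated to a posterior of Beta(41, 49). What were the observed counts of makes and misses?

A Beta(α, β) prior with s successes and f failures in binomial data gives a Beta(α+s, β+f) posterior.
Match parameters: s=41−22=19, f=49−20=29.

19 makes and 29 misses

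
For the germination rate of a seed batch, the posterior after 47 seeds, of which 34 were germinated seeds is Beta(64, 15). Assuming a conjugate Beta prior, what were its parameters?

Beta is conjugate to the binomial likelihood: posterior = Beta(a+s, b+f).
Subtract the data counts: 64−34=30, 15−13=2.

Beta(30, 2)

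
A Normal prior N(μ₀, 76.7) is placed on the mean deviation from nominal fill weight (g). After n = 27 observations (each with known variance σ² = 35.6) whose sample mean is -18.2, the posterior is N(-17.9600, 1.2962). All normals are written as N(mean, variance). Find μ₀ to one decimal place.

μ₀ = -4.0

With known observation variance, the Normal–Normal posterior has precision τ_n = τ₀ + n/σ² and mean μ_n = (τ₀μ₀ + (n/σ²)x̄)/τ_n.
Here τ₀ = 1/76.7 = 0.013038 and τ_data = 27/35.6 = 0.758427, so τ_n = 0.771465.
Rearranging for μ₀: μ₀ = (μ_n·τ_n − τ_data·x̄)/τ₀ = (-17.9600·0.771465 − 0.758427·-18.2) / 0.013038 = -0.052140/0.013038 ≈ -4.0.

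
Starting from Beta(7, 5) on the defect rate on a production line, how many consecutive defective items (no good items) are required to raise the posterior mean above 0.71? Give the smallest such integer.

k = 6

After k defective items and 0 good items the posterior is Beta(7+k, 5), with mean (7+k)/(7+5+k).
Set (7+k)/(12+k) > 0.71 and solve: k > (0.71·12 − 7)/(1 − 0.71) = 5.241.
The smallest integer exceeding 5.241 is 6, and checking k=6: (13)/(18) = 0.7222 > 0.71.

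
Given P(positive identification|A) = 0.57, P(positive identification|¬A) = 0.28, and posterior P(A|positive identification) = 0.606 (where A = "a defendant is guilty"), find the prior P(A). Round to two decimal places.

P(A) = 0.43

In odds form, posterior odds = prior odds × likelihood ratio, so prior odds = posterior odds ÷ LR.
Posterior odds = 0.606/(1−0.606) = 1.5381. LR = 0.57/0.28 = 2.0357.
Prior odds = 1.5381/2.0357 = 0.7556, so P(A) = 0.7556/(1+0.7556) ≈ 0.43.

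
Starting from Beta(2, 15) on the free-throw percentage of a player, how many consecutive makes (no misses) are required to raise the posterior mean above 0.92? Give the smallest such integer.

k = 171

After k makes and 0 misses the posterior is Beta(2+k, 15), with mean (2+k)/(2+15+k).
Set (2+k)/(17+k) > 0.92 and solve: k > (0.92·17 − 2)/(1 − 0.92) = 170.500.
The smallest integer exceeding 170.500 is 171, and checking k=171: (173)/(188) = 0.9202 > 0.92.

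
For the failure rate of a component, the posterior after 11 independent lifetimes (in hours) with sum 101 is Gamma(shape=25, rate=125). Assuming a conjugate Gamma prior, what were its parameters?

Gamma–exponential conjugacy: posterior shape = α + n, posterior rate = β + Σtᵢ.
So α = 25 − 11 = 14 and β = 125 − 101 = 24.

Gamma(shape=14, rate=24)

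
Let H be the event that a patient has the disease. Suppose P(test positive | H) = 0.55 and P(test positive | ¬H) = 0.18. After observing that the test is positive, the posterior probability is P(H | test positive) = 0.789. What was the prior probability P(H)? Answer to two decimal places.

Bayes' rule in odds form gives O(H|E) = O(H)·[P(E|H)/P(E|¬H)], hence O(H) = O(H|E)/LR.
Posterior odds = 0.789/(1−0.789) = 3.7393. LR = 0.55/0.18 = 3.0556.
Prior odds = 3.7393/3.0556 = 1.2238, so P(H) = 1.2238/(1+1.2238) ≈ 0.55.

P(H) = 0.55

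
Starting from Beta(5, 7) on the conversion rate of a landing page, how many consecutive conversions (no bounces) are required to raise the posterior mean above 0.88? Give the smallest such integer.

After k conversions and 0 bounces the posterior is Beta(5+k, 7), with mean (5+k)/(5+7+k).
Set (5+k)/(12+k) > 0.88 and solve: k > (0.88·12 − 5)/(1 − 0.88) = 46.333.
The smallest integer exceeding 46.333 is 47, and checking k=47: (52)/(59) = 0.8814 > 0.88.

k = 47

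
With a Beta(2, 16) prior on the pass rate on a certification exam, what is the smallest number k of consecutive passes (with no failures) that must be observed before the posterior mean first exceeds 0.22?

After k passes and 0 failures the posterior is Beta(2+k, 16), with mean (2+k)/(2+16+k).
Set (2+k)/(18+k) > 0.22 and solve: k > (0.22·18 − 2)/(1 − 0.22) = 2.513.
The smallest integer exceeding 2.513 is 3, and checking k=3: (5)/(21) = 0.2381 > 0.22.

k = 3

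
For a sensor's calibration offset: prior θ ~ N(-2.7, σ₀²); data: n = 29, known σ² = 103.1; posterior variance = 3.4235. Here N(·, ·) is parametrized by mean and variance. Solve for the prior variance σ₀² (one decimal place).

σ₀² = 92.4

Posterior precision equals prior precision plus data precision: 1/σ_n² = 1/σ₀² + n/σ².
So 1/σ₀² = 1/3.4235 − 29/103.1 = 0.292099 − 0.281280 = 0.010819.
Hence σ₀² = 1/0.010819 ≈ 92.4.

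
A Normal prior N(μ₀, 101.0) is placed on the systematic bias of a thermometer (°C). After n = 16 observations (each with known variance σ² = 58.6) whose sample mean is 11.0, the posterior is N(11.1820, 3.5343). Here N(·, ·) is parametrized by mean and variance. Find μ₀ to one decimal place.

With known observation variance, the Normal–Normal posterior has precision τ_n = τ₀ + n/σ² and mean μ_n = (τ₀μ₀ + (n/σ²)x̄)/τ_n.
Here τ₀ = 1/101.0 = 0.009901 and τ_data = 16/58.6 = 0.273038, so τ_n = 0.282939.
Rearranging for μ₀: μ₀ = (μ_n·τ_n − τ_data·x̄)/τ₀ = (11.1820·0.282939 − 0.273038·11.0) / 0.009901 = 0.160406/0.009901 ≈ 16.2.

μ₀ = 16.2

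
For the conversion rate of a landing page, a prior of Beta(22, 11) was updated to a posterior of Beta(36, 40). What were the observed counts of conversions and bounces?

A Beta(α, β) prior with s successes and f failures in binomial data gives a Beta(α+s, β+f) posterior.
Match parameters: s=36−22=14, f=40−11=29.

14 conversions and 29 bounces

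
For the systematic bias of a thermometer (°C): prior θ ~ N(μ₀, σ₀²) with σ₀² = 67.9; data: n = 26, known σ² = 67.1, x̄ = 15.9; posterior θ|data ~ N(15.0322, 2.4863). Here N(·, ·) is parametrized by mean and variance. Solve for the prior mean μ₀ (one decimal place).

μ₀ = -7.8

With known observation variance, the Normal–Normal posterior has precision τ_n = τ₀ + n/σ² and mean μ_n = (τ₀μ₀ + (n/σ²)x̄)/τ_n.
Here τ₀ = 1/67.9 = 0.014728 and τ_data = 26/67.1 = 0.387481, so τ_n = 0.402209.
Rearranging for μ₀: μ₀ = (μ_n·τ_n − τ_data·x̄)/τ₀ = (15.0322·0.402209 − 0.387481·15.9) / 0.014728 = -0.114862/0.014728 ≈ -7.8.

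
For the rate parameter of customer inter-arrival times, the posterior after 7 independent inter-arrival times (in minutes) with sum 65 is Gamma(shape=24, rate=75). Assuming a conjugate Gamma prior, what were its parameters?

Gamma–exponential conjugacy: posterior shape = α + n, posterior rate = β + Σtᵢ.
So α = 24 − 7 = 17 and β = 75 − 65 = 10.

Gamma(shape=17, rate=10)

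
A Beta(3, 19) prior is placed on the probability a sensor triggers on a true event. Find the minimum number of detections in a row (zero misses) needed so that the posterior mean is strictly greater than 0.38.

After k detections and 0 misses the posterior is Beta(3+k, 19), with mean (3+k)/(3+19+k).
Set (3+k)/(22+k) > 0.38 and solve: k > (0.38·22 − 3)/(1 − 0.38) = 8.645.
The smallest integer exceeding 8.645 is 9, and checking k=9: (12)/(31) = 0.3871 > 0.38.

k = 9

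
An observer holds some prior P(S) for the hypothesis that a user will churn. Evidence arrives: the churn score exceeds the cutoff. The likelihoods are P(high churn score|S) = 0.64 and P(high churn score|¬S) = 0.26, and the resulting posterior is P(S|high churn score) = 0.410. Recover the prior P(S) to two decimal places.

P(S) = 0.22

Bayes' rule in odds form gives O(S|E) = O(S)·[P(E|S)/P(E|¬S)], hence O(S) = O(S|E)/LR.
Posterior odds = 0.410/(1−0.410) = 0.6949. LR = 0.64/0.26 = 2.4615.
Prior odds = 0.6949/2.4615 = 0.2823, so P(S) = 0.2823/(1+0.2823) ≈ 0.22.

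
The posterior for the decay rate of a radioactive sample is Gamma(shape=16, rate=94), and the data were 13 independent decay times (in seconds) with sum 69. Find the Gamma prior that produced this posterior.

For an exponential likelihood with a Gamma(α, β) prior on the rate, n observations with total T give posterior Gamma(α+n, β+T).
So α = 16 − 13 = 3 and β = 94 − 69 = 25.

Gamma(shape=3, rate=25)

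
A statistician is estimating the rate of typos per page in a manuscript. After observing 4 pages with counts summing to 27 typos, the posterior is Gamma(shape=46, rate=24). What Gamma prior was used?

Gamma(shape=19, rate=20)

A Gamma(α, β) prior (rate parametrization) on a Poisson rate with n observations summing to S gives posterior Gamma(α+S, β+n).
So α = 46 − 27 = 19 and β = 24 − 4 = 20.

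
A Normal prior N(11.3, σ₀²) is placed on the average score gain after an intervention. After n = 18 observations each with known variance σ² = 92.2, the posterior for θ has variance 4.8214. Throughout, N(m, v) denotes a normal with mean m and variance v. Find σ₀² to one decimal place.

For the Normal–Normal model with known σ², precisions add: τ_n = τ₀ + n/σ².
So 1/σ₀² = 1/4.8214 − 18/92.2 = 0.207409 − 0.195228 = 0.012181.
Hence σ₀² = 1/0.012181 ≈ 82.1.

σ₀² = 82.1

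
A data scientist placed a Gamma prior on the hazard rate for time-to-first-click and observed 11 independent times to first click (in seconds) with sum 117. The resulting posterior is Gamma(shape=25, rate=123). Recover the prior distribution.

Gamma–exponential conjugacy: posterior shape = α + n, posterior rate = β + Σtᵢ.
So α = 25 − 11 = 14 and β = 123 − 117 = 6.

Gamma(shape=14, rate=6)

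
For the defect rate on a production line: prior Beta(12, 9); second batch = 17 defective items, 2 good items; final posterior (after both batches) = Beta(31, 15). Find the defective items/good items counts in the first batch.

2 defective items and 4 good items

Sequential conjugate updates are equivalent to a single update on the pooled data, so total successes = posterior α − prior α and total failures = posterior β − prior β.
Total across both batches: 31−12=19 defective items, 15−9=6 good items.
Subtract the second batch: 19−17=2 defective items and 6−2=4 good items.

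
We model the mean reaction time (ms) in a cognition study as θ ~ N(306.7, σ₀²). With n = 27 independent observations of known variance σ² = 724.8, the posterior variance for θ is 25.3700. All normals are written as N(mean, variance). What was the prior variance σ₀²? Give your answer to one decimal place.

Posterior precision equals prior precision plus data precision: 1/σ_n² = 1/σ₀² + n/σ².
So 1/σ₀² = 1/25.3700 − 27/724.8 = 0.039417 − 0.037252 = 0.002165.
Hence σ₀² = 1/0.002165 ≈ 461.9.

σ₀² = 461.9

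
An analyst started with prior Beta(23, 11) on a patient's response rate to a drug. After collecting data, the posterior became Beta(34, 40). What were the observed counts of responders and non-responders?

Beta is conjugate to the binomial likelihood: posterior = Beta(a+s, b+f).
So s = 34 − 23 = 11 and f = 40 − 11 = 29.

11 responders and 29 non-responders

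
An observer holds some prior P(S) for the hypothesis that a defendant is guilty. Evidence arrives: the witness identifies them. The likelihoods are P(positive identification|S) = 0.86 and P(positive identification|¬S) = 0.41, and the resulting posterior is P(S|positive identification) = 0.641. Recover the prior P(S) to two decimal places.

P(S) = 0.46

Bayes' rule in odds form gives O(S|E) = O(S)·[P(E|S)/P(E|¬S)], hence O(S) = O(S|E)/LR.
Posterior odds = 0.641/(1−0.641) = 1.7855. LR = 0.86/0.41 = 2.0976.
Prior odds = 1.7855/2.0976 = 0.8512, so P(S) = 0.8512/(1+0.8512) ≈ 0.46.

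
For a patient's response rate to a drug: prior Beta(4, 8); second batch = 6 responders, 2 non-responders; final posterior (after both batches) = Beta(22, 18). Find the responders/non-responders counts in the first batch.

Because Beta–binomial updating is additive in the counts, the combined data contributed (α_post−α_prior, β_post−β_prior) successes and failures.
Total across both batches: 22−4=18 responders, 18−8=10 non-responders.
Subtract the second batch: 18−6=12 responders and 10−2=8 non-responders.

12 responders and 8 non-responders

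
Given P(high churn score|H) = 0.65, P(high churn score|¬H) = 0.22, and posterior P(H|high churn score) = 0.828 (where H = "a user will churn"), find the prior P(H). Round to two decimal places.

P(H) = 0.62

Bayes' rule in odds form gives O(H|E) = O(H)·[P(E|H)/P(E|¬H)], hence O(H) = O(H|E)/LR.
Posterior odds = 0.828/(1−0.828) = 4.8140. LR = 0.65/0.22 = 2.9545.
Prior odds = 4.8140/2.9545 = 1.6294, so P(H) = 1.6294/(1+1.6294) ≈ 0.62.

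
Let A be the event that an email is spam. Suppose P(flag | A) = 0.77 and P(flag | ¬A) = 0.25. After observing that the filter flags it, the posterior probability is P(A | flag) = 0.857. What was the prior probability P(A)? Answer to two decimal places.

P(A) = 0.66

In odds form, posterior odds = prior odds × likelihood ratio, so prior odds = posterior odds ÷ LR.
Posterior odds = 0.857/(1−0.857) = 5.9930. LR = 0.77/0.25 = 3.0800.
Prior odds = 5.9930/3.0800 = 1.9458, so P(A) = 1.9458/(1+1.9458) ≈ 0.66.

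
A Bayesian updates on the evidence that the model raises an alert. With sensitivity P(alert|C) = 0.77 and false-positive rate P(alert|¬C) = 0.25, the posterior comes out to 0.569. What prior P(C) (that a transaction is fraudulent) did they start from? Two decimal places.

P(C) = 0.30

Bayes' rule in odds form gives O(C|E) = O(C)·[P(E|C)/P(E|¬C)], hence O(C) = O(C|E)/LR.
Posterior odds = 0.569/(1−0.569) = 1.3202. LR = 0.77/0.25 = 3.0800.
Prior odds = 1.3202/3.0800 = 0.4286, so P(C) = 0.4286/(1+0.4286) ≈ 0.30.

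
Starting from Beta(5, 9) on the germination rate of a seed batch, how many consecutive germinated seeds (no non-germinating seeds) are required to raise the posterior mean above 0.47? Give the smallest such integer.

After k germinated seeds and 0 non-germinating seeds the posterior is Beta(5+k, 9), with mean (5+k)/(5+9+k).
Set (5+k)/(14+k) > 0.47 and solve: k > (0.47·14 − 5)/(1 − 0.47) = 2.981.
The smallest integer exceeding 2.981 is 3.

k = 3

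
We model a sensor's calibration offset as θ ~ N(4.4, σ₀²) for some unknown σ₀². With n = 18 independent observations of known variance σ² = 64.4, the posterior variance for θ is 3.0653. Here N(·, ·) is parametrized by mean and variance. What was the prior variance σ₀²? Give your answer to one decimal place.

σ₀² = 21.4

Posterior precision equals prior precision plus data precision: 1/σ_n² = 1/σ₀² + n/σ².
So 1/σ₀² = 1/3.0653 − 18/64.4 = 0.326232 − 0.279503 = 0.046729.
Hence σ₀² = 1/0.046729 ≈ 21.4.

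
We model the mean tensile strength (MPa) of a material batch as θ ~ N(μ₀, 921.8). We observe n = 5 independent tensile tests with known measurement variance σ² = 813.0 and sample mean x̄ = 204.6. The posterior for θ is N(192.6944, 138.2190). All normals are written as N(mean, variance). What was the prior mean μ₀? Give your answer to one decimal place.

With known observation variance, the Normal–Normal posterior has precision τ_n = τ₀ + n/σ² and mean μ_n = (τ₀μ₀ + (n/σ²)x̄)/τ_n.
Here τ₀ = 1/921.8 = 0.001085 and τ_data = 5/813.0 = 0.006150, so τ_n = 0.007235.
Rearranging for μ₀: μ₀ = (μ_n·τ_n − τ_data·x̄)/τ₀ = (192.6944·0.007235 − 0.006150·204.6) / 0.001085 = 0.135854/0.001085 ≈ 125.2.

μ₀ = 125.2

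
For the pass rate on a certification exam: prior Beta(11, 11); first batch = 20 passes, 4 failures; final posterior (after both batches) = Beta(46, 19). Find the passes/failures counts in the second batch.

Because Beta–binomial updating is additive in the counts, the combined data contributed (α_post−α_prior, β_post−β_prior) successes and failures.
Total across both batches: 46−11=35 passes, 19−11=8 failures.
Subtract the first batch: 35−20=15 passes and 8−4=4 failures.

15 passes and 4 failures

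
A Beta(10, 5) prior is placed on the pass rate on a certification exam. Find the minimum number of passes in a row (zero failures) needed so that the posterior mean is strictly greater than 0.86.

k = 21

After k passes and 0 failures the posterior is Beta(10+k, 5), with mean (10+k)/(10+5+k).
Set (10+k)/(15+k) > 0.86 and solve: k > (0.86·15 − 10)/(1 − 0.86) = 20.714.
The smallest integer exceeding 20.714 is 21, and checking k=21: (31)/(36) = 0.8611 > 0.86.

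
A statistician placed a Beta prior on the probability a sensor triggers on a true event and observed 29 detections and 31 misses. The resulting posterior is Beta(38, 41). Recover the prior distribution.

Beta(9, 10)

A Beta(a, b) prior with s successes and f failures in binomial data gives a Beta(a+s, b+f) posterior.
So a = 38 − 29 = 9 and b = 41 − 31 = 10.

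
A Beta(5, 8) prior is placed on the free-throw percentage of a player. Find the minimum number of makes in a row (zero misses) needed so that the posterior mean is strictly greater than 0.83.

After k makes and 0 misses the posterior is Beta(5+k, 8), with mean (5+k)/(5+8+k).
Set (5+k)/(13+k) > 0.83 and solve: k > (0.83·13 − 5)/(1 − 0.83) = 34.059.
The smallest integer exceeding 34.059 is 35, and checking k=35: (40)/(48) = 0.8333 > 0.83.

k = 35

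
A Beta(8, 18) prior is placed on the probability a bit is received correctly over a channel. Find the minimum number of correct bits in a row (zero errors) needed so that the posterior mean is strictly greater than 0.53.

After k correct bits and 0 errors the posterior is Beta(8+k, 18), with mean (8+k)/(8+18+k).
Set (8+k)/(26+k) > 0.53 and solve: k > (0.53·26 − 8)/(1 − 0.53) = 12.298.
The smallest integer exceeding 12.298 is 13.

k = 13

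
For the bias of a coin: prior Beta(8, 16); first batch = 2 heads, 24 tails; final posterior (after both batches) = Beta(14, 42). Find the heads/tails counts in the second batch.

4 heads and 2 tails

Sequential conjugate updates are equivalent to a single update on the pooled data, so total successes = posterior α − prior α and total failures = posterior β − prior β.
Total across both batches: 14−8=6 heads, 42−16=26 tails.
Subtract the first batch: 6−2=4 heads and 26−24=2 tails.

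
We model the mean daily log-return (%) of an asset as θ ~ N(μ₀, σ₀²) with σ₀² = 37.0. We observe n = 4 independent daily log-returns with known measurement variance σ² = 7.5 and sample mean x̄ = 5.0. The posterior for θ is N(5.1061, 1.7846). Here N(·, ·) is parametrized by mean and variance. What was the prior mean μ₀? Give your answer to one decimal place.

The posterior mean is a precision-weighted average: μ_n = (τ₀μ₀ + τ_data·x̄)/(τ₀+τ_data), with τ₀=1/σ₀² and τ_data=n/σ².
Here τ₀ = 1/37.0 = 0.027027 and τ_data = 4/7.5 = 0.533333, so τ_n = 0.560360.
Rearranging for μ₀: μ₀ = (μ_n·τ_n − τ_data·x̄)/τ₀ = (5.1061·0.560360 − 0.533333·5.0) / 0.027027 = 0.194589/0.027027 ≈ 7.2.

μ₀ = 7.2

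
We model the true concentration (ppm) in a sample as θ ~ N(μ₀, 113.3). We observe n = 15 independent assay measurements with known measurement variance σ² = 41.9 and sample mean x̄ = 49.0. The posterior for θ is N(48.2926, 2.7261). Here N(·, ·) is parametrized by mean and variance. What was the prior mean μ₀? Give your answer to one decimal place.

With known observation variance, the Normal–Normal posterior has precision τ_n = τ₀ + n/σ² and mean μ_n = (τ₀μ₀ + (n/σ²)x̄)/τ_n.
Here τ₀ = 1/113.3 = 0.008826 and τ_data = 15/41.9 = 0.357995, so τ_n = 0.366821.
Rearranging for μ₀: μ₀ = (μ_n·τ_n − τ_data·x̄)/τ₀ = (48.2926·0.366821 − 0.357995·49.0) / 0.008826 = 0.172985/0.008826 ≈ 19.6.

μ₀ = 19.6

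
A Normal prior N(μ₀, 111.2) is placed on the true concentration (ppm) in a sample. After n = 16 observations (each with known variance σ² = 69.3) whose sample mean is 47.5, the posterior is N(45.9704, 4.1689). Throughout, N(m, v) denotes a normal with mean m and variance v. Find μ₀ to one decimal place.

μ₀ = 6.7

With known observation variance, the Normal–Normal posterior has precision τ_n = τ₀ + n/σ² and mean μ_n = (τ₀μ₀ + (n/σ²)x̄)/τ_n.
Here τ₀ = 1/111.2 = 0.008993 and τ_data = 16/69.3 = 0.230880, so τ_n = 0.239873.
Rearranging for μ₀: μ₀ = (μ_n·τ_n − τ_data·x̄)/τ₀ = (45.9704·0.239873 − 0.230880·47.5) / 0.008993 = 0.060258/0.008993 ≈ 6.7.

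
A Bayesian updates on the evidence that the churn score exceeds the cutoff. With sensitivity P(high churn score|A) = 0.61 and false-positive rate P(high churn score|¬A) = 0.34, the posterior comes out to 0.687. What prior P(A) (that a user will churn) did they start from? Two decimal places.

Bayes' rule in odds form gives O(A|E) = O(A)·[P(E|A)/P(E|¬A)], hence O(A) = O(A|E)/LR.
Posterior odds = 0.687/(1−0.687) = 2.1949. LR = 0.61/0.34 = 1.7941.
Prior odds = 2.1949/1.7941 = 1.2234, so P(A) = 1.2234/(1+1.2234) ≈ 0.55.

P(A) = 0.55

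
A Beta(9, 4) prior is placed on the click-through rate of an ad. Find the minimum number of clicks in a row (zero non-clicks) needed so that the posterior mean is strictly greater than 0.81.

After k clicks and 0 non-clicks the posterior is Beta(9+k, 4), with mean (9+k)/(9+4+k).
Set (9+k)/(13+k) > 0.81 and solve: k > (0.81·13 − 9)/(1 − 0.81) = 8.053.
The smallest integer exceeding 8.053 is 9.

k = 9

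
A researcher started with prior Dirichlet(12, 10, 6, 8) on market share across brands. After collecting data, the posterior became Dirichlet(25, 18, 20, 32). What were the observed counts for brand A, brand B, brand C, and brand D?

counts (13, 8, 14, 24)

For a Dirichlet(α) prior with multinomial counts c, the posterior is Dirichlet(α + c) componentwise.
Counts are posterior − prior componentwise: 25−12=13, 18−10=8, 20−6=14, 32−8=24.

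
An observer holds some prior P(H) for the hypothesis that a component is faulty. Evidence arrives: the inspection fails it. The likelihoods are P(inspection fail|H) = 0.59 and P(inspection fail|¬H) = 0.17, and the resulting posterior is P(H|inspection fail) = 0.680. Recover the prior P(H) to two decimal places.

In odds form, posterior odds = prior odds × likelihood ratio, so prior odds = posterior odds ÷ LR.
Posterior odds = 0.680/(1−0.680) = 2.1250. LR = 0.59/0.17 = 3.4706.
Prior odds = 2.1250/3.4706 = 0.6123, so P(H) = 0.6123/(1+0.6123) ≈ 0.38.

P(H) = 0.38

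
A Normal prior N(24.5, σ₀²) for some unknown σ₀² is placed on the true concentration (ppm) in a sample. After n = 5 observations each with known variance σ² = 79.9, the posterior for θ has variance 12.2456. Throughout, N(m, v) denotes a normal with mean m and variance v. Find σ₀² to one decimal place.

σ₀² = 52.4

For the Normal–Normal model with known σ², precisions add: τ_n = τ₀ + n/σ².
So 1/σ₀² = 1/12.2456 − 5/79.9 = 0.081662 − 0.062578 = 0.019084.
Hence σ₀² = 1/0.019084 ≈ 52.4.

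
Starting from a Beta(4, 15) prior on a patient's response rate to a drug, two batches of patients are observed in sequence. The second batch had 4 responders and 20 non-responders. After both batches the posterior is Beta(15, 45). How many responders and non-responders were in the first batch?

Sequential conjugate updates are equivalent to a single update on the pooled data, so total successes = posterior α − prior α and total failures = posterior β − prior β.
Total across both batches: 15−4=11 responders, 45−15=30 non-responders.
Subtract the second batch: 11−4=7 responders and 30−20=10 non-responders.

7 responders and 10 non-responders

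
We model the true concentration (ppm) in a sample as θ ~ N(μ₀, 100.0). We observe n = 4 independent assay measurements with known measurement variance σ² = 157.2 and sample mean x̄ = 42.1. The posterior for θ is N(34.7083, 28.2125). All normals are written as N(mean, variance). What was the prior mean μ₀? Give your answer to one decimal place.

The posterior mean is a precision-weighted average: μ_n = (τ₀μ₀ + τ_data·x̄)/(τ₀+τ_data), with τ₀=1/σ₀² and τ_data=n/σ².
Here τ₀ = 1/100.0 = 0.010000 and τ_data = 4/157.2 = 0.025445, so τ_n = 0.035445.
Rearranging for μ₀: μ₀ = (μ_n·τ_n − τ_data·x̄)/τ₀ = (34.7083·0.035445 − 0.025445·42.1) / 0.010000 = 0.159001/0.010000 ≈ 15.9.

μ₀ = 15.9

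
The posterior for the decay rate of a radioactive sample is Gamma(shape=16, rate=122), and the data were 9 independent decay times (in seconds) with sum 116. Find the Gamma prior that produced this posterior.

For an exponential likelihood with a Gamma(α, β) prior on the rate, n observations with total T give posterior Gamma(α+n, β+T).
So α = 16 − 9 = 7 and β = 122 − 116 = 6.

Gamma(shape=7, rate=6)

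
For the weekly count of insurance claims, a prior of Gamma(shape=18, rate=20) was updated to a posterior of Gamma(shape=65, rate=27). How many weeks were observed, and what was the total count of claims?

n = 7 weeks with total 47 claims

A Gamma(α, β) prior (rate parametrization) on a Poisson rate with n observations summing to S gives posterior Gamma(α+S, β+n).
Matching: Σxᵢ = 65 − 18 = 47 and n = 27 − 20 = 7.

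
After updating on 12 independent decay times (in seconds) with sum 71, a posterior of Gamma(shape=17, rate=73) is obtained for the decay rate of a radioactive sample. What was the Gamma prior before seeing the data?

Gamma(shape=5, rate=2)

Gamma–exponential conjugacy: posterior shape = α + n, posterior rate = β + Σtᵢ.
So α = 17 − 12 = 5 and β = 73 − 71 = 2.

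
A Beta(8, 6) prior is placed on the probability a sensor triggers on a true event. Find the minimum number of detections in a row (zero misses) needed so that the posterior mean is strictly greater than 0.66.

k = 4

After k detections and 0 misses the posterior is Beta(8+k, 6), with mean (8+k)/(8+6+k).
Set (8+k)/(14+k) > 0.66 and solve: k > (0.66·14 − 8)/(1 − 0.66) = 3.647.
The smallest integer exceeding 3.647 is 4.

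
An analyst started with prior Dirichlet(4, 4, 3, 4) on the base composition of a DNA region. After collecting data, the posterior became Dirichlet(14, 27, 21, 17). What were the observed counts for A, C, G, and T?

For a Dirichlet(α) prior with multinomial counts c, the posterior is Dirichlet(α + c) componentwise.
Counts are posterior − prior componentwise: 14−4=10, 27−4=23, 21−3=18, 17−4=13.

counts (10, 23, 18, 13)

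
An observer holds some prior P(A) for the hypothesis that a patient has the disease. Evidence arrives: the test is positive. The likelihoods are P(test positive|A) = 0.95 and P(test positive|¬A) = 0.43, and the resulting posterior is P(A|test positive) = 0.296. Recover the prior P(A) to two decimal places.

In odds form, posterior odds = prior odds × likelihood ratio, so prior odds = posterior odds ÷ LR.
Posterior odds = 0.296/(1−0.296) = 0.4205. LR = 0.95/0.43 = 2.2093.
Prior odds = 0.4205/2.2093 = 0.1903, so P(A) = 0.1903/(1+0.1903) ≈ 0.16.

P(A) = 0.16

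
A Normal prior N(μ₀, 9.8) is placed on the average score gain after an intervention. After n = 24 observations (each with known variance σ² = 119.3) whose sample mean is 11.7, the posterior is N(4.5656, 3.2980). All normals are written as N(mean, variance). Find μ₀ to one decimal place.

μ₀ = -9.5

With known observation variance, the Normal–Normal posterior has precision τ_n = τ₀ + n/σ² and mean μ_n = (τ₀μ₀ + (n/σ²)x̄)/τ_n.
Here τ₀ = 1/9.8 = 0.102041 and τ_data = 24/119.3 = 0.201174, so τ_n = 0.303215.
Rearranging for μ₀: μ₀ = (μ_n·τ_n − τ_data·x̄)/τ₀ = (4.5656·0.303215 − 0.201174·11.7) / 0.102041 = -0.969377/0.102041 ≈ -9.5.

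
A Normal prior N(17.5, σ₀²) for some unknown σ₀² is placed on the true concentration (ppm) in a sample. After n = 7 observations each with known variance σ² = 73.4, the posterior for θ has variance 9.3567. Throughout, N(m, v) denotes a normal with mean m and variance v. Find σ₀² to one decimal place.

σ₀² = 86.9

Posterior precision equals prior precision plus data precision: 1/σ_n² = 1/σ₀² + n/σ².
So 1/σ₀² = 1/9.3567 − 7/73.4 = 0.106875 − 0.095368 = 0.011507.
Hence σ₀² = 1/0.011507 ≈ 86.9.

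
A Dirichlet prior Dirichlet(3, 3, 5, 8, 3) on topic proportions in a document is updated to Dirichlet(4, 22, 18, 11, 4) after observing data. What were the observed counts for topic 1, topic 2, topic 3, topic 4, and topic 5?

counts (1, 19, 13, 3, 1)

For a Dirichlet(α) prior with multinomial counts c, the posterior is Dirichlet(α + c) componentwise.
Counts are posterior − prior componentwise: 4−3=1, 22−3=19, 18−5=13, 11−8=3, 4−3=1.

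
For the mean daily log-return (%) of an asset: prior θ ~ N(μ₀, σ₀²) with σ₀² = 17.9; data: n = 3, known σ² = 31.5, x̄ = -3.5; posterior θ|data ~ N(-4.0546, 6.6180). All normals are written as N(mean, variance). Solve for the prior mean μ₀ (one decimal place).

μ₀ = -5.0

With known observation variance, the Normal–Normal posterior has precision τ_n = τ₀ + n/σ² and mean μ_n = (τ₀μ₀ + (n/σ²)x̄)/τ_n.
Here τ₀ = 1/17.9 = 0.055866 and τ_data = 3/31.5 = 0.095238, so τ_n = 0.151104.
Rearranging for μ₀: μ₀ = (μ_n·τ_n − τ_data·x̄)/τ₀ = (-4.0546·0.151104 − 0.095238·-3.5) / 0.055866 = -0.279333/0.055866 ≈ -5.0.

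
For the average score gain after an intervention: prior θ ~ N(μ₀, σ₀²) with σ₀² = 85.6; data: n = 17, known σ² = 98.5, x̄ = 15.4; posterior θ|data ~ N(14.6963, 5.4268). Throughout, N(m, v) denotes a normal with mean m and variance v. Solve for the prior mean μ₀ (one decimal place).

With known observation variance, the Normal–Normal posterior has precision τ_n = τ₀ + n/σ² and mean μ_n = (τ₀μ₀ + (n/σ²)x̄)/τ_n.
Here τ₀ = 1/85.6 = 0.011682 and τ_data = 17/98.5 = 0.172589, so τ_n = 0.184271.
Rearranging for μ₀: μ₀ = (μ_n·τ_n − τ_data·x̄)/τ₀ = (14.6963·0.184271 − 0.172589·15.4) / 0.011682 = 0.050231/0.011682 ≈ 4.3.

μ₀ = 4.3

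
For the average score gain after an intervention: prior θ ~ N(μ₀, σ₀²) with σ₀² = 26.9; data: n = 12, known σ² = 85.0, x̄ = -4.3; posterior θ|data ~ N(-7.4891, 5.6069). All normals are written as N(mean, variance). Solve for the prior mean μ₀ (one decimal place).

μ₀ = -19.6

With known observation variance, the Normal–Normal posterior has precision τ_n = τ₀ + n/σ² and mean μ_n = (τ₀μ₀ + (n/σ²)x̄)/τ_n.
Here τ₀ = 1/26.9 = 0.037175 and τ_data = 12/85.0 = 0.141176, so τ_n = 0.178351.
Rearranging for μ₀: μ₀ = (μ_n·τ_n − τ_data·x̄)/τ₀ = (-7.4891·0.178351 − 0.141176·-4.3) / 0.037175 = -0.728632/0.037175 ≈ -19.6.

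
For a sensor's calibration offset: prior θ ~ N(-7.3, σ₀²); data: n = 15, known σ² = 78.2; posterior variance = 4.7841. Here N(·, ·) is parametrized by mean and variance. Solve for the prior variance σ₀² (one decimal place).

σ₀² = 58.1

Posterior precision equals prior precision plus data precision: 1/σ_n² = 1/σ₀² + n/σ².
So 1/σ₀² = 1/4.7841 − 15/78.2 = 0.209026 − 0.191816 = 0.017210.
Hence σ₀² = 1/0.017210 ≈ 58.1.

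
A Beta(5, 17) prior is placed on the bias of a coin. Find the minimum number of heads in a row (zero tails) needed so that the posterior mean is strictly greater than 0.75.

k = 47

After k heads and 0 tails the posterior is Beta(5+k, 17), with mean (5+k)/(5+17+k).
Set (5+k)/(22+k) > 0.75 and solve: k > (0.75·22 − 5)/(1 − 0.75) = 46.000.
The smallest integer exceeding 46.000 is 47.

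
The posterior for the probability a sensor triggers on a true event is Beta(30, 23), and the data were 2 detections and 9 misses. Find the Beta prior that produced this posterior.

Beta is conjugate to the binomial likelihood: posterior = Beta(a+s, b+f).
So a = 30 − 2 = 28 and b = 23 − 9 = 14.

Beta(28, 14)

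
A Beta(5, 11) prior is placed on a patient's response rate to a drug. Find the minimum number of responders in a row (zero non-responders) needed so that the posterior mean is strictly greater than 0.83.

After k responders and 0 non-responders the posterior is Beta(5+k, 11), with mean (5+k)/(5+11+k).
Set (5+k)/(16+k) > 0.83 and solve: k > (0.83·16 − 5)/(1 − 0.83) = 48.706.
The smallest integer exceeding 48.706 is 49, and checking k=49: (54)/(65) = 0.8308 > 0.83.

k = 49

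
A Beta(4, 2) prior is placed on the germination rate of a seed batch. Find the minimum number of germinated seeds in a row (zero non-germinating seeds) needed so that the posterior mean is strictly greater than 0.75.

k = 3

After k germinated seeds and 0 non-germinating seeds the posterior is Beta(4+k, 2), with mean (4+k)/(4+2+k).
Set (4+k)/(6+k) > 0.75 and solve: k > (0.75·6 − 4)/(1 − 0.75) = 2.000.
The smallest integer exceeding 2.000 is 3, and checking k=3: (7)/(9) = 0.7778 > 0.75.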